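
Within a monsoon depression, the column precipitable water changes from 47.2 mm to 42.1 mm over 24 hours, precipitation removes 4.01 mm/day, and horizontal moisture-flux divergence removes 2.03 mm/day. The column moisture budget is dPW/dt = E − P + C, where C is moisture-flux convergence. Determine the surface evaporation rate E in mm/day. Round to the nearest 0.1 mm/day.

E ≈ 0.9 mm/day

dPW/dt = (42.1 − 47.2) mm / (24/24 day) = -5.100 mm/day.
E = dPW/dt + P − C = (-5.100) + 4.01 − (-2.03) = 0.9 mm/day.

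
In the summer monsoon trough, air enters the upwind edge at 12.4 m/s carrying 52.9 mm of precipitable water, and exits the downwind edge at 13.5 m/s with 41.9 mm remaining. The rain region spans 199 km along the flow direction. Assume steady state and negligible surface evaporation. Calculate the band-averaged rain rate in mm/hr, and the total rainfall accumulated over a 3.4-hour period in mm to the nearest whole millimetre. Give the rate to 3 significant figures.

Column moisture flux per unit crosswind length is F = V × PW.
Inflow: F_in = 12.4 × 52.9 = 655.96 mm·m/s
Outflow: F_out = 13.5 × 41.9 = 565.65 mm·m/s
Steady-state rate R = (F_in − F_out)/L = (655.96 − 565.65) / 199000 m = 4.538e-04 mm/s.
R = 4.538e-04 × 3600 = 1.63 mm/hr.
Over 3.4 h: total = 1.63 × 3.4 = 5.542 ≈ 6 mm.

R ≈ 1.63 mm/hr; total ≈ 6 mm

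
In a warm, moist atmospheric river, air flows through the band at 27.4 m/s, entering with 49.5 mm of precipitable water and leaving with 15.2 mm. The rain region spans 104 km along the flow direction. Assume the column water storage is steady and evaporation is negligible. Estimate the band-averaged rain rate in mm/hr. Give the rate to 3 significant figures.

Column moisture flux per unit crosswind length is F = V × PW.
Inflow: F_in = 27.4 × 49.5 = 1356.3 mm·m/s
Outflow: F_out = 27.4 × 15.2 = 416.48 mm·m/s
Steady-state rate R = (F_in − F_out)/L = (1356.3 − 416.48) / 104000 m = 9.037e-03 mm/s.
R = 9.037e-03 × 3600 = 32.5 mm/hr.

R ≈ 32.5 mm/hr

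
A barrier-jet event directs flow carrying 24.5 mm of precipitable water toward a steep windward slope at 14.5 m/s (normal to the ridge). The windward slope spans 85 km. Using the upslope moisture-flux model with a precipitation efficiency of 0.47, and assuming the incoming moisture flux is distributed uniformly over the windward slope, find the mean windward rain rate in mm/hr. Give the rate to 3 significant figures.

R ≈ 7.07 mm/hr

Incoming column moisture flux per unit ridge length: F = V × PW = 14.5 × 24.5 = 355.25 mm·m/s.
Spread over the 85 km slope with efficiency ε = 0.47: R = ε·F/W = 0.47 × 355.25 / 85000 m = 1.964e-03 mm/s.
R = 1.964e-03 × 3600 = 7.07 mm/hr.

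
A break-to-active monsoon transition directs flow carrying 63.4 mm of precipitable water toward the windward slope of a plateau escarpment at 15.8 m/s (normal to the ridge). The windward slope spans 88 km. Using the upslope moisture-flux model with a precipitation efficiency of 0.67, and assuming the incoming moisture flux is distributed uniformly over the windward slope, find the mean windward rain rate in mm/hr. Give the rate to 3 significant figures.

Incoming column moisture flux per unit ridge length: F = V × PW = 15.8 × 63.4 = 1001.72 mm·m/s.
Spread over the 88 km slope with efficiency ε = 0.67: R = ε·F/W = 0.67 × 1001.72 / 88000 m = 7.627e-03 mm/s.
R = 7.627e-03 × 3600 = 27.5 mm/hr.

R ≈ 27.5 mm/hr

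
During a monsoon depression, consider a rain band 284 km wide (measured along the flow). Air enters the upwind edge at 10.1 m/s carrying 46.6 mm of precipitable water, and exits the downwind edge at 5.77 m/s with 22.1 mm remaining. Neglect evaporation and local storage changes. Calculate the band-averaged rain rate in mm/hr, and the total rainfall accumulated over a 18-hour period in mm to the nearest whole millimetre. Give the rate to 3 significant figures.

R ≈ 4.35 mm/hr; total ≈ 78 mm

Column moisture flux per unit crosswind length is F = V × PW.
Inflow: F_in = 10.1 × 46.6 = 470.66 mm·m/s
Outflow: F_out = 5.77 × 22.1 = 127.517 mm·m/s
Steady-state rate R = (F_in − F_out)/L = (470.66 − 127.517) / 284000 m = 1.208e-03 mm/s.
R = 1.208e-03 × 3600 = 4.35 mm/hr.
Over 18 h: total = 4.35 × 18 = 78.3 ≈ 78 mm.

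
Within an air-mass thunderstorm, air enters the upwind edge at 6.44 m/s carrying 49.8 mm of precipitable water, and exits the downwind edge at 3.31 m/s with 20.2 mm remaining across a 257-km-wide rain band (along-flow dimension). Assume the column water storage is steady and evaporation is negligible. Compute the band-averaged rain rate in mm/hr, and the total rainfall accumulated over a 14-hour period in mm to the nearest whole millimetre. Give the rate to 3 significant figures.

Column moisture flux per unit crosswind length is F = V × PW.
Inflow: F_in = 6.44 × 49.8 = 320.712 mm·m/s
Outflow: F_out = 3.31 × 20.2 = 66.862 mm·m/s
Steady-state rate R = (F_in − F_out)/L = (320.712 − 66.862) / 257000 m = 9.877e-04 mm/s.
R = 9.877e-04 × 3600 = 3.56 mm/hr.
Over 14 h: total = 3.56 × 14 = 49.84 ≈ 50 mm.

R ≈ 3.56 mm/hr; total ≈ 50 mm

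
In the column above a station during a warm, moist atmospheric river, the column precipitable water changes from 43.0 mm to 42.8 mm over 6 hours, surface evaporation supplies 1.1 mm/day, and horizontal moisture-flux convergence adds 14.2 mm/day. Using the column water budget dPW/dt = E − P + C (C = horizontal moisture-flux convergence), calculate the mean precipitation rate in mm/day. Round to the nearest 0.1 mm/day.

dPW/dt = (42.8 − 43.0) mm / (6/24 day) = -0.800 mm/day.
P = E + C − dPW/dt = 1.1 + (14.2) − (-0.800) = 16.1 mm/day.

P ≈ 16.1 mm/day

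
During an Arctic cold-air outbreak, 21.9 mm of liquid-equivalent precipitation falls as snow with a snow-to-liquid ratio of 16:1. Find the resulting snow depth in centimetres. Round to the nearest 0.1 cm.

Snow depth = liquid × ratio = 21.9 mm × 16 = 350.4 mm = 35.0 cm.

snow depth ≈ 35.0 cm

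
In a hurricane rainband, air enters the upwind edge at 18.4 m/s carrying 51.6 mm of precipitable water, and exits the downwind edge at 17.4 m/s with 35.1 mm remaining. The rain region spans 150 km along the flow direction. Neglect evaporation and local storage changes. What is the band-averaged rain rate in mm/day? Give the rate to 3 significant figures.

Column moisture flux per unit crosswind length is F = V × PW.
Inflow: F_in = 18.4 × 51.6 = 949.44 mm·m/s
Outflow: F_out = 17.4 × 35.1 = 610.74 mm·m/s
Steady-state rate R = (F_in − F_out)/L = (949.44 − 610.74) / 150000 m = 2.258e-03 mm/s.
R = 2.258e-03 × 3600 × 24 = 195 mm/day.

R ≈ 195 mm/day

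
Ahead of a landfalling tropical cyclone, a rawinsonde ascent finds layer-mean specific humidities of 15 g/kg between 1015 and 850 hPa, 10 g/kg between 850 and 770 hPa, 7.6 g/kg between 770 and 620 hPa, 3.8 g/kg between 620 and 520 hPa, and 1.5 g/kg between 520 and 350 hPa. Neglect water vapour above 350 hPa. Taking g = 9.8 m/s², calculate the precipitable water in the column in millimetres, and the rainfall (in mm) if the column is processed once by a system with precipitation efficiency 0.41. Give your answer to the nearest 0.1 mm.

PW ≈ 51.5 mm; rainfall ≈ 21.1 mm

Precipitable water is the column-integrated vapour mass per unit area: PW = (1/g) Σ q̄ Δp, with q in kg/kg and Δp in Pa (1 kg/m² of water = 1 mm).
Layer 1015–850 hPa: Δp = 165 hPa = 16500 Pa, q̄ = 0.015 kg/kg → 0.015 × 16500 / 9.8 = 25.26 mm
Layer 850–770 hPa: Δp = 80 hPa = 8000 Pa, q̄ = 0.01 kg/kg → 0.01 × 8000 / 9.8 = 8.16 mm
Layer 770–620 hPa: Δp = 150 hPa = 15000 Pa, q̄ = 0.0076 kg/kg → 0.0076 × 15000 / 9.8 = 11.63 mm
Layer 620–520 hPa: Δp = 100 hPa = 10000 Pa, q̄ = 0.0038 kg/kg → 0.0038 × 10000 / 9.8 = 3.88 mm
Layer 520–350 hPa: Δp = 170 hPa = 17000 Pa, q̄ = 0.0015 kg/kg → 0.0015 × 17000 / 9.8 = 2.60 mm
PW = 25.26 + 8.16 + 11.63 + 3.88 + 2.60 = 51.53 ≈ 51.5 mm.
Rainfall = ε × PW = 0.41 × 51.5 = 21.1 mm.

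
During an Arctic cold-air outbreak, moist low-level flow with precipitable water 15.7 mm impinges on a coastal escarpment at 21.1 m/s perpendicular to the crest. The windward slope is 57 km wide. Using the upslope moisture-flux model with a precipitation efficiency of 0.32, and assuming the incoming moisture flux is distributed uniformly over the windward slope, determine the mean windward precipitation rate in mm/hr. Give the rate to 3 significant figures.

Incoming column moisture flux per unit ridge length: F = V × PW = 21.1 × 15.7 = 331.27 mm·m/s.
Spread over the 57 km slope with efficiency ε = 0.32: R = ε·F/W = 0.32 × 331.27 / 57000 m = 1.860e-03 mm/s.
R = 1.860e-03 × 3600 = 6.70 mm/hr.

R ≈ 6.70 mm/hr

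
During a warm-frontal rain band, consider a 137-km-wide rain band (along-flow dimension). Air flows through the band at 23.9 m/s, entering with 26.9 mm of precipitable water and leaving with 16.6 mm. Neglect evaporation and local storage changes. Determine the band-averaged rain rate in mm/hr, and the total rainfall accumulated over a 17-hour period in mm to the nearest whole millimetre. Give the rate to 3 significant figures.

Column moisture flux per unit crosswind length is F = V × PW.
Inflow: F_in = 23.9 × 26.9 = 642.91 mm·m/s
Outflow: F_out = 23.9 × 16.6 = 396.74 mm·m/s
Steady-state rate R = (F_in − F_out)/L = (642.91 − 396.74) / 137000 m = 1.797e-03 mm/s.
R = 1.797e-03 × 3600 = 6.47 mm/hr.
Over 17 h: total = 6.47 × 17 = 109.99 ≈ 110 mm.

R ≈ 6.47 mm/hr; total ≈ 110 mm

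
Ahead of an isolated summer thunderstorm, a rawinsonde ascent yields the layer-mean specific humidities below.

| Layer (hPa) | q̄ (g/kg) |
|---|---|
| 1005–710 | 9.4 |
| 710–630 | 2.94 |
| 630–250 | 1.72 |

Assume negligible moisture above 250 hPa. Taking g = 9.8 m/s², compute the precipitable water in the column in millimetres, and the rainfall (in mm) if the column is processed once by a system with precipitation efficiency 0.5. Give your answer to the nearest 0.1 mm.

PW ≈ 37.4 mm; rainfall ≈ 18.7 mm

Precipitable water is the column-integrated vapour mass per unit area: PW = (1/g) Σ q̄ Δp, with q in kg/kg and Δp in Pa (1 kg/m² of water = 1 mm).
Layer 1005–710 hPa: Δp = 295 hPa = 29500 Pa, q̄ = 0.0094 kg/kg → 0.0094 × 29500 / 9.8 = 28.30 mm
Layer 710–630 hPa: Δp = 80 hPa = 8000 Pa, q̄ = 0.00294 kg/kg → 0.00294 × 8000 / 9.8 = 2.40 mm
Layer 630–250 hPa: Δp = 380 hPa = 38000 Pa, q̄ = 0.00172 kg/kg → 0.00172 × 38000 / 9.8 = 6.67 mm
PW = 28.30 + 2.40 + 6.67 = 37.37 ≈ 37.4 mm.
Rainfall = ε × PW = 0.5 × 37.4 = 18.7 mm.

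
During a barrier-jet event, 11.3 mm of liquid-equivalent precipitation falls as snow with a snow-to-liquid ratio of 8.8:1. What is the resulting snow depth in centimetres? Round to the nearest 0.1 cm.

Snow depth = liquid × ratio = 11.3 mm × 8.8 = 99.44 mm = 9.9 cm.

snow depth ≈ 9.9 cm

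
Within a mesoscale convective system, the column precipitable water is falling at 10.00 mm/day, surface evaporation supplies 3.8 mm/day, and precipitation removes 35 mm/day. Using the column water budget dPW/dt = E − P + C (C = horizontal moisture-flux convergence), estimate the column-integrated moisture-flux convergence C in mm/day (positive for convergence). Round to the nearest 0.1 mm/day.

C ≈ 21.2 mm/day

dPW/dt = -10.00 mm/day.
C = dPW/dt − E + P = (-10.00) − 3.8 + 35 = 21.2 mm/day.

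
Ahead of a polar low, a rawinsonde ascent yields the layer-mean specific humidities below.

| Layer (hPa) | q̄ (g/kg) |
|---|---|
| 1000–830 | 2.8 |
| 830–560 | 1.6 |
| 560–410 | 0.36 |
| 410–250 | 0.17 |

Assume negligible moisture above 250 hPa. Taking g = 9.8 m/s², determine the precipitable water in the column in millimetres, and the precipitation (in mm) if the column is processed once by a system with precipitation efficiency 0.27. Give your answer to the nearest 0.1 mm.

PW ≈ 10.1 mm; precipitation ≈ 2.7 mm

Precipitable water is the column-integrated vapour mass per unit area: PW = (1/g) Σ q̄ Δp, with q in kg/kg and Δp in Pa (1 kg/m² of water = 1 mm).
Layer 1000–830 hPa: Δp = 170 hPa = 17000 Pa, q̄ = 0.0028 kg/kg → 0.0028 × 17000 / 9.8 = 4.86 mm
Layer 830–560 hPa: Δp = 270 hPa = 27000 Pa, q̄ = 0.0016 kg/kg → 0.0016 × 27000 / 9.8 = 4.41 mm
Layer 560–410 hPa: Δp = 150 hPa = 15000 Pa, q̄ = 0.00036 kg/kg → 0.00036 × 15000 / 9.8 = 0.55 mm
Layer 410–250 hPa: Δp = 160 hPa = 16000 Pa, q̄ = 0.00017 kg/kg → 0.00017 × 16000 / 9.8 = 0.28 mm
PW = 4.86 + 4.41 + 0.55 + 0.28 = 10.10 ≈ 10.1 mm.
Precipitation = ε × PW = 0.27 × 10.1 = 2.7 mm.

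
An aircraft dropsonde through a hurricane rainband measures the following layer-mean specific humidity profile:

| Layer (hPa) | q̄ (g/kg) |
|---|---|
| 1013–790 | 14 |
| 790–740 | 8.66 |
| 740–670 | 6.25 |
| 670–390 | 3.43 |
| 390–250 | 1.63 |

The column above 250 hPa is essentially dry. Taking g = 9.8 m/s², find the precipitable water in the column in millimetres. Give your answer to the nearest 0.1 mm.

PW ≈ 52.9 mm

Precipitable water is the column-integrated vapour mass per unit area: PW = (1/g) Σ q̄ Δp, with q in kg/kg and Δp in Pa (1 kg/m² of water = 1 mm).
Layer 1013–790 hPa: Δp = 223 hPa = 22300 Pa, q̄ = 0.014 kg/kg → 0.014 × 22300 / 9.8 = 31.86 mm
Layer 790–740 hPa: Δp = 50 hPa = 5000 Pa, q̄ = 0.00866 kg/kg → 0.00866 × 5000 / 9.8 = 4.42 mm
Layer 740–670 hPa: Δp = 70 hPa = 7000 Pa, q̄ = 0.00625 kg/kg → 0.00625 × 7000 / 9.8 = 4.46 mm
Layer 670–390 hPa: Δp = 280 hPa = 28000 Pa, q̄ = 0.00343 kg/kg → 0.00343 × 28000 / 9.8 = 9.80 mm
Layer 390–250 hPa: Δp = 140 hPa = 14000 Pa, q̄ = 0.00163 kg/kg → 0.00163 × 14000 / 9.8 = 2.33 mm
PW = 31.86 + 4.42 + 4.46 + 9.80 + 2.33 = 52.87 ≈ 52.9 mm.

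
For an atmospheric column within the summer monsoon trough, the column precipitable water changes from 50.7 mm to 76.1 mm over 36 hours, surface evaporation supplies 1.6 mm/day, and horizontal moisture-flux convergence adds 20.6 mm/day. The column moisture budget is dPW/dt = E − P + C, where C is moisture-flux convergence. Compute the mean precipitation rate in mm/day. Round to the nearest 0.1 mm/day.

dPW/dt = (76.1 − 50.7) mm / (36/24 day) = +16.933 mm/day.
P = E + C − dPW/dt = 1.6 + (20.6) − (+16.933) = 5.3 mm/day.

P ≈ 5.3 mm/day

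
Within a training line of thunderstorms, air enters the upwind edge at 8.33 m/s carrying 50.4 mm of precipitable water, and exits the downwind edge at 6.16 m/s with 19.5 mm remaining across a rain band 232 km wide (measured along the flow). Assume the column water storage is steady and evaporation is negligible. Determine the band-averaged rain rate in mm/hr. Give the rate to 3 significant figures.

R ≈ 4.65 mm/hr

Column moisture flux per unit crosswind length is F = V × PW.
Inflow: F_in = 8.33 × 50.4 = 419.832 mm·m/s
Outflow: F_out = 6.16 × 19.5 = 120.12 mm·m/s
Steady-state rate R = (F_in − F_out)/L = (419.832 − 120.12) / 232000 m = 1.292e-03 mm/s.
R = 1.292e-03 × 3600 = 4.65 mm/hr.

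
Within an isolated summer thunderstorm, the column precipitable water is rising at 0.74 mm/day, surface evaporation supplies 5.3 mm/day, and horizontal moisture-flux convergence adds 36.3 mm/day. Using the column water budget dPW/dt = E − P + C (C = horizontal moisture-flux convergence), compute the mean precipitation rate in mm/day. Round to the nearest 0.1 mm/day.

dPW/dt = +0.74 mm/day.
P = E + C − dPW/dt = 5.3 + (36.3) − (+0.74) = 40.9 mm/day.

P ≈ 40.9 mm/day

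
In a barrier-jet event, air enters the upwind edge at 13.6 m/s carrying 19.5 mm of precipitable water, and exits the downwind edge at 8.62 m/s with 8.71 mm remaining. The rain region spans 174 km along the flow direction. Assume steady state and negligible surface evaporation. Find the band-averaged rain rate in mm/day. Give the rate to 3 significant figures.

Column moisture flux per unit crosswind length is F = V × PW.
Inflow: F_in = 13.6 × 19.5 = 265.2 mm·m/s
Outflow: F_out = 8.62 × 8.71 = 75.0802 mm·m/s
Steady-state rate R = (F_in − F_out)/L = (265.2 − 75.0802) / 174000 m = 1.093e-03 mm/s.
R = 1.093e-03 × 3600 × 24 = 94.4 mm/day.

R ≈ 94.4 mm/day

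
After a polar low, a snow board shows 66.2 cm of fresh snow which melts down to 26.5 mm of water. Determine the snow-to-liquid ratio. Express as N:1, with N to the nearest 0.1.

ratio ≈ 25.0

Ratio = snow depth / SWE = 662 mm / 26.5 mm = 25.0, i.e. 25.0:1.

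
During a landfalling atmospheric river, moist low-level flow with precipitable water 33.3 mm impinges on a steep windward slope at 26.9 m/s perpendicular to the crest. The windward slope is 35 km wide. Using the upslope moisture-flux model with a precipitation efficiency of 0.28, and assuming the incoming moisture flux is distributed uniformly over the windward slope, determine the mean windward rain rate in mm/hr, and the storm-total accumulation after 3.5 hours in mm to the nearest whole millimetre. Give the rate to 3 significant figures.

R ≈ 25.8 mm/hr; total ≈ 90 mm

Incoming column moisture flux per unit ridge length: F = V × PW = 26.9 × 33.3 = 895.77 mm·m/s.
Spread over the 35 km slope with efficiency ε = 0.28: R = ε·F/W = 0.28 × 895.77 / 35000 m = 7.166e-03 mm/s.
R = 7.166e-03 × 3600 = 25.8 mm/hr.
Over 3.5 h: total = 25.8 × 3.5 = 90.3 ≈ 90 mm.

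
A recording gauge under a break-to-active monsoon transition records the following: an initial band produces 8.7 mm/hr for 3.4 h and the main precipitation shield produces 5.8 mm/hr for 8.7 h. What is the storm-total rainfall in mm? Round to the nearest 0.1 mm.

Total = Σ Rᵢ Δtᵢ = 8.7 × 3.4 + 5.8 × 8.7
      = 29.58 + 50.46 = 80.0 mm.

total ≈ 80.0 mm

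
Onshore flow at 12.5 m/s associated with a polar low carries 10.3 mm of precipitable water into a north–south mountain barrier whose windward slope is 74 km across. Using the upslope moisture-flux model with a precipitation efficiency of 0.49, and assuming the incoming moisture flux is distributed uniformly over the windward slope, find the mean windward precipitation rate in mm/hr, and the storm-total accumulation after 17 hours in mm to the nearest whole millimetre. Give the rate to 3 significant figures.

R ≈ 3.07 mm/hr; total ≈ 52 mm

Incoming column moisture flux per unit ridge length: F = V × PW = 12.5 × 10.3 = 128.75 mm·m/s.
Spread over the 74 km slope with efficiency ε = 0.49: R = ε·F/W = 0.49 × 128.75 / 74000 m = 8.525e-04 mm/s.
R = 8.525e-04 × 3600 = 3.07 mm/hr.
Over 17 h: total = 3.07 × 17 = 52.19 ≈ 52 mm.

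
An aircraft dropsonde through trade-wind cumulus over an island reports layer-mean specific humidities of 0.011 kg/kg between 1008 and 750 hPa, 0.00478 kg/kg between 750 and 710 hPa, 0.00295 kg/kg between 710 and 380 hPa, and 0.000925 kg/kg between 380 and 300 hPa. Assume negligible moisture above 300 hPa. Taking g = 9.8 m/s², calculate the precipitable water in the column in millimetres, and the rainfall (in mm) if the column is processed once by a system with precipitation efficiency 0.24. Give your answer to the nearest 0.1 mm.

Precipitable water is the column-integrated vapour mass per unit area: PW = (1/g) Σ q̄ Δp, with q in kg/kg and Δp in Pa (1 kg/m² of water = 1 mm).
Layer 1008–750 hPa: Δp = 258 hPa = 25800 Pa, q̄ = 0.011 kg/kg → 0.011 × 25800 / 9.8 = 28.96 mm
Layer 750–710 hPa: Δp = 40 hPa = 4000 Pa, q̄ = 0.00478 kg/kg → 0.00478 × 4000 / 9.8 = 1.95 mm
Layer 710–380 hPa: Δp = 330 hPa = 33000 Pa, q̄ = 0.00295 kg/kg → 0.00295 × 33000 / 9.8 = 9.93 mm
Layer 380–300 hPa: Δp = 80 hPa = 8000 Pa, q̄ = 0.000925 kg/kg → 0.000925 × 8000 / 9.8 = 0.76 mm
PW = 28.96 + 1.95 + 9.93 + 0.76 = 41.60 ≈ 41.6 mm.
Rainfall = ε × PW = 0.24 × 41.6 = 10.0 mm.

PW ≈ 41.6 mm; rainfall ≈ 10.0 mm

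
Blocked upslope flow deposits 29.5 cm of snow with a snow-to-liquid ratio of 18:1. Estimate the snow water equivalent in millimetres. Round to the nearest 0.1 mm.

SWE ≈ 16.4 mm

SWE = snow depth / ratio = 29.5 cm / 18 = 1.639 cm = 16.4 mm.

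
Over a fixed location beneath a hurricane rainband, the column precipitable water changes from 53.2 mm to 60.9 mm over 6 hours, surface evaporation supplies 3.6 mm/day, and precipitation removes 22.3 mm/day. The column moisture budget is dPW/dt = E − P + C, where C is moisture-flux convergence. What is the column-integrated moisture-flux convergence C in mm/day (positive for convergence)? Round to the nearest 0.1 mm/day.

C ≈ 49.5 mm/day

dPW/dt = (60.9 − 53.2) mm / (6/24 day) = +30.800 mm/day.
C = dPW/dt − E + P = (+30.800) − 3.6 + 22.3 = 49.5 mm/day.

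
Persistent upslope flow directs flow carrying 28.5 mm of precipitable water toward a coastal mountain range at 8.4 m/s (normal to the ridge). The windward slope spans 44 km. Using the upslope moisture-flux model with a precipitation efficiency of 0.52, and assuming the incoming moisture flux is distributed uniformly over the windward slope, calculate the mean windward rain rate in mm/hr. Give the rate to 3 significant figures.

Incoming column moisture flux per unit ridge length: F = V × PW = 8.4 × 28.5 = 239.4 mm·m/s.
Spread over the 44 km slope with efficiency ε = 0.52: R = ε·F/W = 0.52 × 239.4 / 44000 m = 2.829e-03 mm/s.
R = 2.829e-03 × 3600 = 10.2 mm/hr.

R ≈ 10.2 mm/hr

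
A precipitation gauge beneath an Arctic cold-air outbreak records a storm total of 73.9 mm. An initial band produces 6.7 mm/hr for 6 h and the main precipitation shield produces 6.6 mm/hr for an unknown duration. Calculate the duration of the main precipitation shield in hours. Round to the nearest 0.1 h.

duration ≈ 5.1 h

Known phases: 6.7 × 6 = 40.2 mm.
Remaining depth = 73.9 − 40.2 = 33.7 mm.
Duration = 33.7 / 6.6 = 5.1 h.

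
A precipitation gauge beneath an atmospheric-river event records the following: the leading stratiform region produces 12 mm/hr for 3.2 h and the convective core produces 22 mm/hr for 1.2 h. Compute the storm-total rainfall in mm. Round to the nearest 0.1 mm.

Total = Σ Rᵢ Δtᵢ = 12 × 3.2 + 22 × 1.2
      = 38.4 + 26.4 = 64.8 mm.

total ≈ 64.8 mm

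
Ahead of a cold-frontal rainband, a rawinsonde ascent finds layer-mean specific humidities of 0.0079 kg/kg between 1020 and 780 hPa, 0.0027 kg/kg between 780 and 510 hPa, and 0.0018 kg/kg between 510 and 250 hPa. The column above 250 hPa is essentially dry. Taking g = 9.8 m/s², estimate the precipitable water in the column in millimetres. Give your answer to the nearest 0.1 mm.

Precipitable water is the column-integrated vapour mass per unit area: PW = (1/g) Σ q̄ Δp, with q in kg/kg and Δp in Pa (1 kg/m² of water = 1 mm).
Layer 1020–780 hPa: Δp = 240 hPa = 24000 Pa, q̄ = 0.0079 kg/kg → 0.0079 × 24000 / 9.8 = 19.35 mm
Layer 780–510 hPa: Δp = 270 hPa = 27000 Pa, q̄ = 0.0027 kg/kg → 0.0027 × 27000 / 9.8 = 7.44 mm
Layer 510–250 hPa: Δp = 260 hPa = 26000 Pa, q̄ = 0.0018 kg/kg → 0.0018 × 26000 / 9.8 = 4.78 mm
PW = 19.35 + 7.44 + 4.78 = 31.57 ≈ 31.6 mm.

PW ≈ 31.6 mm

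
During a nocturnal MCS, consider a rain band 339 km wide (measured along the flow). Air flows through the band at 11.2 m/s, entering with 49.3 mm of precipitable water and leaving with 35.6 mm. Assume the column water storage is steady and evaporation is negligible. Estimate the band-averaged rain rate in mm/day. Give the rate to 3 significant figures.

R ≈ 39.1 mm/day

Column moisture flux per unit crosswind length is F = V × PW.
Inflow: F_in = 11.2 × 49.3 = 552.16 mm·m/s
Outflow: F_out = 11.2 × 35.6 = 398.72 mm·m/s
Steady-state rate R = (F_in − F_out)/L = (552.16 − 398.72) / 339000 m = 4.526e-04 mm/s.
R = 4.526e-04 × 3600 × 24 = 39.1 mm/day.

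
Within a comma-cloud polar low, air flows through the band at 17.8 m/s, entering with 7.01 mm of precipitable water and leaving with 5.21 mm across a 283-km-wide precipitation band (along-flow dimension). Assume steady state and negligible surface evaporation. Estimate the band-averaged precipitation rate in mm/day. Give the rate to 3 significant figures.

R ≈ 9.78 mm/day

Column moisture flux per unit crosswind length is F = V × PW.
Inflow: F_in = 17.8 × 7.01 = 124.778 mm·m/s
Outflow: F_out = 17.8 × 5.21 = 92.738 mm·m/s
Steady-state rate R = (F_in − F_out)/L = (124.778 − 92.738) / 283000 m = 1.132e-04 mm/s.
R = 1.132e-04 × 3600 × 24 = 9.78 mm/day.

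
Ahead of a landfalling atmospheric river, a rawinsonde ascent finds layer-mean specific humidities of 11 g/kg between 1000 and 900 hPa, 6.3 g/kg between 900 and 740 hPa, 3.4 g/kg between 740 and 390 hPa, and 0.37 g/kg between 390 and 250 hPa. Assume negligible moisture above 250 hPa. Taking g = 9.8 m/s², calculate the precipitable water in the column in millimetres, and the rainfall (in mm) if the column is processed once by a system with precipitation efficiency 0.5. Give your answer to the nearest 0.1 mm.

PW ≈ 34.2 mm; rainfall ≈ 17.1 mm

Precipitable water is the column-integrated vapour mass per unit area: PW = (1/g) Σ q̄ Δp, with q in kg/kg and Δp in Pa (1 kg/m² of water = 1 mm).
Layer 1000–900 hPa: Δp = 100 hPa = 10000 Pa, q̄ = 0.011 kg/kg → 0.011 × 10000 / 9.8 = 11.22 mm
Layer 900–740 hPa: Δp = 160 hPa = 16000 Pa, q̄ = 0.0063 kg/kg → 0.0063 × 16000 / 9.8 = 10.29 mm
Layer 740–390 hPa: Δp = 350 hPa = 35000 Pa, q̄ = 0.0034 kg/kg → 0.0034 × 35000 / 9.8 = 12.14 mm
Layer 390–250 hPa: Δp = 140 hPa = 14000 Pa, q̄ = 0.00037 kg/kg → 0.00037 × 14000 / 9.8 = 0.53 mm
PW = 11.22 + 10.29 + 12.14 + 0.53 = 34.18 ≈ 34.2 mm.
Rainfall = ε × PW = 0.5 × 34.2 = 17.1 mm.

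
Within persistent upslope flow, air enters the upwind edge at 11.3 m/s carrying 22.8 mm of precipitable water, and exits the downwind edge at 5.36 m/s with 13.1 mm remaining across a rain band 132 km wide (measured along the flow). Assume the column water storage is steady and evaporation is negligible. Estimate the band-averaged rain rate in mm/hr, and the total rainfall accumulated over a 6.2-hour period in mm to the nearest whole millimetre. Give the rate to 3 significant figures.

R ≈ 5.11 mm/hr; total ≈ 32 mm

Column moisture flux per unit crosswind length is F = V × PW.
Inflow: F_in = 11.3 × 22.8 = 257.64 mm·m/s
Outflow: F_out = 5.36 × 13.1 = 70.216 mm·m/s
Steady-state rate R = (F_in − F_out)/L = (257.64 − 70.216) / 132000 m = 1.420e-03 mm/s.
R = 1.420e-03 × 3600 = 5.11 mm/hr.
Over 6.2 h: total = 5.11 × 6.2 = 31.682 ≈ 32 mm.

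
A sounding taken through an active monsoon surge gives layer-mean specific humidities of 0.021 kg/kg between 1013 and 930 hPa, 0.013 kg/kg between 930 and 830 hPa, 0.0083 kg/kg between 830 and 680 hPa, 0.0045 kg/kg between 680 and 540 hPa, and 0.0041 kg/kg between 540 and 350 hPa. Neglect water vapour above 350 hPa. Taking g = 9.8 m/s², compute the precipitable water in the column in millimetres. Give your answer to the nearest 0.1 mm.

PW ≈ 58.1 mm

Precipitable water is the column-integrated vapour mass per unit area: PW = (1/g) Σ q̄ Δp, with q in kg/kg and Δp in Pa (1 kg/m² of water = 1 mm).
Layer 1013–930 hPa: Δp = 83 hPa = 8300 Pa, q̄ = 0.021 kg/kg → 0.021 × 8300 / 9.8 = 17.79 mm
Layer 930–830 hPa: Δp = 100 hPa = 10000 Pa, q̄ = 0.013 kg/kg → 0.013 × 10000 / 9.8 = 13.27 mm
Layer 830–680 hPa: Δp = 150 hPa = 15000 Pa, q̄ = 0.0083 kg/kg → 0.0083 × 15000 / 9.8 = 12.70 mm
Layer 680–540 hPa: Δp = 140 hPa = 14000 Pa, q̄ = 0.0045 kg/kg → 0.0045 × 14000 / 9.8 = 6.43 mm
Layer 540–350 hPa: Δp = 190 hPa = 19000 Pa, q̄ = 0.0041 kg/kg → 0.0041 × 19000 / 9.8 = 7.95 mm
PW = 17.79 + 13.27 + 12.70 + 6.43 + 7.95 = 58.14 ≈ 58.1 mm.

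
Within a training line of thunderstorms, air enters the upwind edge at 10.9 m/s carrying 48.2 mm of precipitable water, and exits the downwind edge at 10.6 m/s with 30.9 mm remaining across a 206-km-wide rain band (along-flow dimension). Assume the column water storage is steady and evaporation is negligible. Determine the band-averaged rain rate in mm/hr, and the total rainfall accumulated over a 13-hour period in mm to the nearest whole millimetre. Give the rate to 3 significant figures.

R ≈ 3.46 mm/hr; total ≈ 45 mm

Column moisture flux per unit crosswind length is F = V × PW.
Inflow: F_in = 10.9 × 48.2 = 525.38 mm·m/s
Outflow: F_out = 10.6 × 30.9 = 327.54 mm·m/s
Steady-state rate R = (F_in − F_out)/L = (525.38 − 327.54) / 206000 m = 9.604e-04 mm/s.
R = 9.604e-04 × 3600 = 3.46 mm/hr.
Over 13 h: total = 3.46 × 13 = 44.98 ≈ 45 mm.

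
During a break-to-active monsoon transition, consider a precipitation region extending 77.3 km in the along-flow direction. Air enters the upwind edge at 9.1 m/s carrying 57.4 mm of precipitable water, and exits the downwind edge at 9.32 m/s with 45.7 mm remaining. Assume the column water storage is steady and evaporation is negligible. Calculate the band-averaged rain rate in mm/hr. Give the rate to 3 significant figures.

Column moisture flux per unit crosswind length is F = V × PW.
Inflow: F_in = 9.1 × 57.4 = 522.34 mm·m/s
Outflow: F_out = 9.32 × 45.7 = 425.924 mm·m/s
Steady-state rate R = (F_in − F_out)/L = (522.34 − 425.924) / 77300 m = 1.247e-03 mm/s.
R = 1.247e-03 × 3600 = 4.49 mm/hr.

R ≈ 4.49 mm/hr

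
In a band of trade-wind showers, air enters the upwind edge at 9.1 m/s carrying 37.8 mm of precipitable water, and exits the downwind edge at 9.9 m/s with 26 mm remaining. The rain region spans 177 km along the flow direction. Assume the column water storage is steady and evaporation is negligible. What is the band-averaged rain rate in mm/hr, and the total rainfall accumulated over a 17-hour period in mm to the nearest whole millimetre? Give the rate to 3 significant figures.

R ≈ 1.76 mm/hr; total ≈ 30 mm

Column moisture flux per unit crosswind length is F = V × PW.
Inflow: F_in = 9.1 × 37.8 = 343.98 mm·m/s
Outflow: F_out = 9.9 × 26 = 257.4 mm·m/s
Steady-state rate R = (F_in − F_out)/L = (343.98 − 257.4) / 177000 m = 4.892e-04 mm/s.
R = 4.892e-04 × 3600 = 1.76 mm/hr.
Over 17 h: total = 1.76 × 17 = 29.92 ≈ 30 mm.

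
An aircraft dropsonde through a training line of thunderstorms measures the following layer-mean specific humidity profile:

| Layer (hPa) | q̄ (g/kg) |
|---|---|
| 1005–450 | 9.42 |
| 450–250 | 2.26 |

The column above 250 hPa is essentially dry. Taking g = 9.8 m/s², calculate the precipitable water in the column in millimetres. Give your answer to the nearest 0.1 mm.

Precipitable water is the column-integrated vapour mass per unit area: PW = (1/g) Σ q̄ Δp, with q in kg/kg and Δp in Pa (1 kg/m² of water = 1 mm).
Layer 1005–450 hPa: Δp = 555 hPa = 55500 Pa, q̄ = 0.00942 kg/kg → 0.00942 × 55500 / 9.8 = 53.35 mm
Layer 450–250 hPa: Δp = 200 hPa = 20000 Pa, q̄ = 0.00226 kg/kg → 0.00226 × 20000 / 9.8 = 4.61 mm
PW = 53.35 + 4.61 = 57.96 ≈ 58.0 mm.

PW ≈ 58.0 mm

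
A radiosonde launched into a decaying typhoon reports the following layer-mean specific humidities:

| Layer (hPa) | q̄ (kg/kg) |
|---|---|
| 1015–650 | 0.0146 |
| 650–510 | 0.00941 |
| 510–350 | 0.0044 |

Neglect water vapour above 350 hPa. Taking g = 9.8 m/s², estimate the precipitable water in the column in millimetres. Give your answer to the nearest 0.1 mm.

PW ≈ 75.0 mm

Precipitable water is the column-integrated vapour mass per unit area: PW = (1/g) Σ q̄ Δp, with q in kg/kg and Δp in Pa (1 kg/m² of water = 1 mm).
Layer 1015–650 hPa: Δp = 365 hPa = 36500 Pa, q̄ = 0.0146 kg/kg → 0.0146 × 36500 / 9.8 = 54.38 mm
Layer 650–510 hPa: Δp = 140 hPa = 14000 Pa, q̄ = 0.00941 kg/kg → 0.00941 × 14000 / 9.8 = 13.44 mm
Layer 510–350 hPa: Δp = 160 hPa = 16000 Pa, q̄ = 0.0044 kg/kg → 0.0044 × 16000 / 9.8 = 7.18 mm
PW = 54.38 + 13.44 + 7.18 = 75.00 ≈ 75.0 mm.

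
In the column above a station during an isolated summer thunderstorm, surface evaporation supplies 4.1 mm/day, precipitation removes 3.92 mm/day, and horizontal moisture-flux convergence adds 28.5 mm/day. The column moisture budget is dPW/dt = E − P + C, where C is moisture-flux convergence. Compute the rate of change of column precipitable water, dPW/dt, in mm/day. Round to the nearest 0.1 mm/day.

dPW/dt = E − P + C = 4.1 − 3.92 + (28.5) = 28.7 mm/day.

dPW/dt ≈ 28.7 mm/day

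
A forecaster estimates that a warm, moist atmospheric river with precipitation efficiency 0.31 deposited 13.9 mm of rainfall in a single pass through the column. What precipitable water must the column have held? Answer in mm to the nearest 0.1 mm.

PW ≈ 44.8 mm

PW = rainfall / ε = 13.9 / 0.31 = 44.8 mm.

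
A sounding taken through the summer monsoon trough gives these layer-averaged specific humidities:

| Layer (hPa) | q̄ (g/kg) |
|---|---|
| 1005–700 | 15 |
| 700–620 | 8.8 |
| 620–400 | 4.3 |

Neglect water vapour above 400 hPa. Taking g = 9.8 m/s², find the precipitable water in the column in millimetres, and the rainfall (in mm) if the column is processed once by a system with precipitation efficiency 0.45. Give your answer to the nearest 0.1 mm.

PW ≈ 63.5 mm; rainfall ≈ 28.6 mm

Precipitable water is the column-integrated vapour mass per unit area: PW = (1/g) Σ q̄ Δp, with q in kg/kg and Δp in Pa (1 kg/m² of water = 1 mm).
Layer 1005–700 hPa: Δp = 305 hPa = 30500 Pa, q̄ = 0.015 kg/kg → 0.015 × 30500 / 9.8 = 46.68 mm
Layer 700–620 hPa: Δp = 80 hPa = 8000 Pa, q̄ = 0.0088 kg/kg → 0.0088 × 8000 / 9.8 = 7.18 mm
Layer 620–400 hPa: Δp = 220 hPa = 22000 Pa, q̄ = 0.0043 kg/kg → 0.0043 × 22000 / 9.8 = 9.65 mm
PW = 46.68 + 7.18 + 9.65 = 63.51 ≈ 63.5 mm.
Rainfall = ε × PW = 0.45 × 63.5 = 28.6 mm.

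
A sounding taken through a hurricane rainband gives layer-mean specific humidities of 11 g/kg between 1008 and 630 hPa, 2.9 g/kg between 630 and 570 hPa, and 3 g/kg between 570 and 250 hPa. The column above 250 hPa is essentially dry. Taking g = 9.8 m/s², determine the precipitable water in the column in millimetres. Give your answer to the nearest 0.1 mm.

PW ≈ 54.0 mm

Precipitable water is the column-integrated vapour mass per unit area: PW = (1/g) Σ q̄ Δp, with q in kg/kg and Δp in Pa (1 kg/m² of water = 1 mm).
Layer 1008–630 hPa: Δp = 378 hPa = 37800 Pa, q̄ = 0.011 kg/kg → 0.011 × 37800 / 9.8 = 42.43 mm
Layer 630–570 hPa: Δp = 60 hPa = 6000 Pa, q̄ = 0.0029 kg/kg → 0.0029 × 6000 / 9.8 = 1.78 mm
Layer 570–250 hPa: Δp = 320 hPa = 32000 Pa, q̄ = 0.003 kg/kg → 0.003 × 32000 / 9.8 = 9.80 mm
PW = 42.43 + 1.78 + 9.80 = 54.01 ≈ 54.0 mm.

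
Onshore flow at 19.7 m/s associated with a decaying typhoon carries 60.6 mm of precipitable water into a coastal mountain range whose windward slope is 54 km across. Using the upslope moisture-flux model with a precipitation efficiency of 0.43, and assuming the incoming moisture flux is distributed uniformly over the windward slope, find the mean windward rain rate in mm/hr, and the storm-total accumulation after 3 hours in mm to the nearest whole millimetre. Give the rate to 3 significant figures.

R ≈ 34.2 mm/hr; total ≈ 103 mm

Incoming column moisture flux per unit ridge length: F = V × PW = 19.7 × 60.6 = 1193.82 mm·m/s.
Spread over the 54 km slope with efficiency ε = 0.43: R = ε·F/W = 0.43 × 1193.82 / 54000 m = 9.506e-03 mm/s.
R = 9.506e-03 × 3600 = 34.2 mm/hr.
Over 3 h: total = 34.2 × 3 = 102.6 ≈ 103 mm.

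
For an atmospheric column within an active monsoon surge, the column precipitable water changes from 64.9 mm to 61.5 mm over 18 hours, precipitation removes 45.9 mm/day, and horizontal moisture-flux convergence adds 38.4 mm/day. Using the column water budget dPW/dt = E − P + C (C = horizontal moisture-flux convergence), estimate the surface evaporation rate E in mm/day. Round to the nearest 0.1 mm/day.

E ≈ 3.0 mm/day

dPW/dt = (61.5 − 64.9) mm / (18/24 day) = -4.533 mm/day.
E = dPW/dt + P − C = (-4.533) + 45.9 − (38.4) = 3.0 mm/day.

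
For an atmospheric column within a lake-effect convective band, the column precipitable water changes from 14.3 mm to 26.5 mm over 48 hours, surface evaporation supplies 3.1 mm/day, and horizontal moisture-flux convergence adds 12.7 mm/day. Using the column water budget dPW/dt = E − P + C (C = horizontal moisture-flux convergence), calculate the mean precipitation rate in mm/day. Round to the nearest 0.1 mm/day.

dPW/dt = (26.5 − 14.3) mm / (48/24 day) = +6.100 mm/day.
P = E + C − dPW/dt = 3.1 + (12.7) − (+6.100) = 9.7 mm/day.

P ≈ 9.7 mm/day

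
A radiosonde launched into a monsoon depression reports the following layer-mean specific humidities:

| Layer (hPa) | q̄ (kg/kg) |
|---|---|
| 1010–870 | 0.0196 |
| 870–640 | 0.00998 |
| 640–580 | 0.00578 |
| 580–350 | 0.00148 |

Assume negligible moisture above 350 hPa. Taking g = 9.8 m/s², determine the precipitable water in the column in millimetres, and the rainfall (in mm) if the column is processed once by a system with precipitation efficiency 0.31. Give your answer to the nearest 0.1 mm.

PW ≈ 58.4 mm; rainfall ≈ 18.1 mm

Precipitable water is the column-integrated vapour mass per unit area: PW = (1/g) Σ q̄ Δp, with q in kg/kg and Δp in Pa (1 kg/m² of water = 1 mm).
Layer 1010–870 hPa: Δp = 140 hPa = 14000 Pa, q̄ = 0.0196 kg/kg → 0.0196 × 14000 / 9.8 = 28.00 mm
Layer 870–640 hPa: Δp = 230 hPa = 23000 Pa, q̄ = 0.00998 kg/kg → 0.00998 × 23000 / 9.8 = 23.42 mm
Layer 640–580 hPa: Δp = 60 hPa = 6000 Pa, q̄ = 0.00578 kg/kg → 0.00578 × 6000 / 9.8 = 3.54 mm
Layer 580–350 hPa: Δp = 230 hPa = 23000 Pa, q̄ = 0.00148 kg/kg → 0.00148 × 23000 / 9.8 = 3.47 mm
PW = 28.00 + 23.42 + 3.54 + 3.47 = 58.43 ≈ 58.4 mm.
Rainfall = ε × PW = 0.31 × 58.4 = 18.1 mm.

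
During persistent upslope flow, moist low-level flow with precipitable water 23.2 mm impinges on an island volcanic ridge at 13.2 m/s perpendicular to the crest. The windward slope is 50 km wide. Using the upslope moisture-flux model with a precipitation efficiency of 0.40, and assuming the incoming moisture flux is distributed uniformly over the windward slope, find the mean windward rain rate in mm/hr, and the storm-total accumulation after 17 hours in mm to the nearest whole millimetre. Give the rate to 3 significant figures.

Incoming column moisture flux per unit ridge length: F = V × PW = 13.2 × 23.2 = 306.24 mm·m/s.
Spread over the 50 km slope with efficiency ε = 0.40: R = ε·F/W = 0.40 × 306.24 / 50000 m = 2.450e-03 mm/s.
R = 2.450e-03 × 3600 = 8.82 mm/hr.
Over 17 h: total = 8.82 × 17 = 149.94 ≈ 150 mm.

R ≈ 8.82 mm/hr; total ≈ 150 mm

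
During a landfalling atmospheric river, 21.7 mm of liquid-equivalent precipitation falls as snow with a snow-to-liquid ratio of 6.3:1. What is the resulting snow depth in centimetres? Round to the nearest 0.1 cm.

Snow depth = liquid × ratio = 21.7 mm × 6.3 = 136.71 mm = 13.7 cm.

snow depth ≈ 13.7 cm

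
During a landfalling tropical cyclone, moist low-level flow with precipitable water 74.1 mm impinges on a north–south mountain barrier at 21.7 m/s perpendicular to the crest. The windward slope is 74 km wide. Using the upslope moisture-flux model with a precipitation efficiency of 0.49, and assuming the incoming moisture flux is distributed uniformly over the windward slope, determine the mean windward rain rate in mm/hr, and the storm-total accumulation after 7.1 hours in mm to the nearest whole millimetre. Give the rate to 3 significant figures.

Incoming column moisture flux per unit ridge length: F = V × PW = 21.7 × 74.1 = 1607.97 mm·m/s.
Spread over the 74 km slope with efficiency ε = 0.49: R = ε·F/W = 0.49 × 1607.97 / 74000 m = 1.065e-02 mm/s.
R = 1.065e-02 × 3600 = 38.3 mm/hr.
Over 7.1 h: total = 38.3 × 7.1 = 271.93 ≈ 272 mm.

R ≈ 38.3 mm/hr; total ≈ 272 mm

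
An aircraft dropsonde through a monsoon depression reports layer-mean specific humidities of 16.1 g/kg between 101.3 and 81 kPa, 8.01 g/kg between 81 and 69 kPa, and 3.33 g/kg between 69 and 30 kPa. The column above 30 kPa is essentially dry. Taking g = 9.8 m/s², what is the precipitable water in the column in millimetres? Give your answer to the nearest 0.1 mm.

PW ≈ 56.4 mm

Precipitable water is the column-integrated vapour mass per unit area: PW = (1/g) Σ q̄ Δp, with q in kg/kg and Δp in Pa (1 kg/m² of water = 1 mm).
Layer 101.3–81 kPa: Δp = 203 hPa = 20300 Pa, q̄ = 0.0161 kg/kg → 0.0161 × 20300 / 9.8 = 33.35 mm
Layer 81–69 kPa: Δp = 120 hPa = 12000 Pa, q̄ = 0.00801 kg/kg → 0.00801 × 12000 / 9.8 = 9.81 mm
Layer 69–30 kPa: Δp = 390 hPa = 39000 Pa, q̄ = 0.00333 kg/kg → 0.00333 × 39000 / 9.8 = 13.25 mm
PW = 33.35 + 9.81 + 13.25 = 56.41 ≈ 56.4 mm.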